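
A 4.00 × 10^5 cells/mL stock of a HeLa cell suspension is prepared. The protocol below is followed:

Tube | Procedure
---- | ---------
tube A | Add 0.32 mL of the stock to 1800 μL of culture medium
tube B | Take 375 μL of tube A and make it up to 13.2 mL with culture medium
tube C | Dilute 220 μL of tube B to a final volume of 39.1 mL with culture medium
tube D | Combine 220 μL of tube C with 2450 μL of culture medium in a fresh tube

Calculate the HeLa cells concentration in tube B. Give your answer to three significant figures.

Step 1: 0.32 mL + 1800 μL = 2.12 mL total → factor 2.12/0.32 = 6.625
Step 2: 375 μL brought to 13.2 mL → factor 13200/375 = 35.2
Dilution factor through tube B = 6.625 × 35.2 = 233.2
[tube B] = 4.00 × 10^5 cells/mL / 233.2 = 1.72 × 10^3 cells/mL

1.72 × 10^3 cells/mL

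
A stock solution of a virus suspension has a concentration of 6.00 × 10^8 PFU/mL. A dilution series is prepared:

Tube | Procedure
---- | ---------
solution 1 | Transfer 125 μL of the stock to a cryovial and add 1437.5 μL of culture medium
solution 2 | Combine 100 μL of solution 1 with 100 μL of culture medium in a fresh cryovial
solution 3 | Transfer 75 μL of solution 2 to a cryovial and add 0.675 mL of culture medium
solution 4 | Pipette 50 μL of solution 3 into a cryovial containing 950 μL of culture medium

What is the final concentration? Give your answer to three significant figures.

Step 1: 125 μL + 1437.5 μL = 1562.5 μL total → factor 1562.5/125 = 12.5
Step 2: 100 μL + 100 μL = 200 μL total → factor 200/100 = 2
Step 3: 75 μL + 0.675 mL = 750 μL total → factor 750/75 = 10
Step 4: 50 μL + 950 μL = 1000 μL total → factor 1000/50 = 20
Overall dilution factor = 12.5 × 2 × 10 × 20 = 5000
Final = 6.00 × 10^8 PFU/mL / 5000 = 1.20 × 10^5 PFU/mL

1.20 × 10^5 PFU/mL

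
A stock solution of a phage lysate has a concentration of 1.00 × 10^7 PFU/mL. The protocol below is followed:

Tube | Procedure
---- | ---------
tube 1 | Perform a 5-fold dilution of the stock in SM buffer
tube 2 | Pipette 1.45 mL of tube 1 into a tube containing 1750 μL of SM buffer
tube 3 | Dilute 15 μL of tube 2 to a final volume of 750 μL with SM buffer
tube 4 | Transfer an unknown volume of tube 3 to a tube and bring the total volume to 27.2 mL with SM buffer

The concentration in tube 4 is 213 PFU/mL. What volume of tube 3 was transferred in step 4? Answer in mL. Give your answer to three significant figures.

Step 1: 5-fold → factor 5
Step 2: 1.45 mL + 1750 μL = 3.2 mL total → factor 3.2/1.45 = 2.2069
Step 3: 15 μL brought to 750 μL → factor 750/15 = 50
Step 4: v brought to 27.2 mL → factor = 27.2 mL/v
Product of known-step factors = 551.72
Overall factor = 1.00 × 10^7 PFU/mL / (213 PFU/mL) = 46948
Step-4 factor = 46948 / 551.72 = 85.094
v = 27.2 mL / 85.094 = 0.320 mL

0.320 mL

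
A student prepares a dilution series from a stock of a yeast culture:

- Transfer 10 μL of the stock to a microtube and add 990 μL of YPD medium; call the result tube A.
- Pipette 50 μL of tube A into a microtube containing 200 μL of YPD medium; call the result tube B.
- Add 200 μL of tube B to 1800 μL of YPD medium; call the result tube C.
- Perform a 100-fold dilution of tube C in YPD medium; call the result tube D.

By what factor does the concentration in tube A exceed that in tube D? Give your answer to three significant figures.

Step 1: 10 μL + 990 μL = 1000 μL total → factor 1000/10 = 100
Step 2: 50 μL + 200 μL = 250 μL total → factor 250/50 = 5
Step 3: 200 μL + 1800 μL = 2000 μL total → factor 2000/200 = 10
Step 4: 100-fold → factor 100
Dilution factor to tube A = 100; to tube D = 5 × 10^5
[tube A]/[tube D] = (factor to tube D)/(factor to tube A) = 5 × 10^5/100 = 5.00 × 10^3

5.00 × 10^3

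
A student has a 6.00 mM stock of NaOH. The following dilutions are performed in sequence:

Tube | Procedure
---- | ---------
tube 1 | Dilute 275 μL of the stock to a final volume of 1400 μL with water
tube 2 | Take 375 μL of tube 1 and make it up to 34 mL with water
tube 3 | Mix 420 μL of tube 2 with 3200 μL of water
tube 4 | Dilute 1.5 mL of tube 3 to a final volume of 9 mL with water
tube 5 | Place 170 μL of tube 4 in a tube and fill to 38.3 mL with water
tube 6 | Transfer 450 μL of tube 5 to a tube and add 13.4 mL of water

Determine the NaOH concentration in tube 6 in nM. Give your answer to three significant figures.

Step 1: 275 μL brought to 1400 μL → factor 1400/275 = 5.0909
Step 2: 375 μL brought to 34 mL → factor 34000/375 = 90.667
Step 3: 420 μL + 3200 μL = 3620 μL total → factor 3620/420 = 8.619
Step 4: 1.5 mL brought to 9 mL → factor 9/1.5 = 6
Step 5: 170 μL brought to 38.3 mL → factor 38300/170 = 225.29
Step 6: 450 μL + 13.4 mL = 13850 μL total → factor 13850/450 = 30.778
Overall dilution factor = 5.0909 × 90.667 × 8.619 × 6 × 225.29 × 30.778 = 1.6552 × 10^8
Final = 6.00 mM / 1.6552 × 10^8 = 3.625 × 10^-8 mM = 0.0363 nM

0.0363 nM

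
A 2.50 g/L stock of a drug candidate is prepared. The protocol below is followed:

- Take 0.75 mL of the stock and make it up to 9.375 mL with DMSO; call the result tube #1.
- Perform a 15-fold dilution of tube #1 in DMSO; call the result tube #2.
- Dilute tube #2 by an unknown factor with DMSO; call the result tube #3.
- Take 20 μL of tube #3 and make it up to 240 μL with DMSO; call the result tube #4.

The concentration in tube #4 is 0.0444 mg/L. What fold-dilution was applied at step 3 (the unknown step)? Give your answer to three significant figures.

25.0-fold

Step 1: 0.75 mL brought to 9.375 mL → factor 9.375/0.75 = 12.5
Step 2: 15-fold → factor 15
Step 3: unknown factor x
Step 4: 20 μL brought to 240 μL → factor 240/20 = 12
Product of known-step factors = 2250
Overall factor = 2.50 g/L / (0.0444 mg/L) = 56306
x = 56306 / 2250 = 25.0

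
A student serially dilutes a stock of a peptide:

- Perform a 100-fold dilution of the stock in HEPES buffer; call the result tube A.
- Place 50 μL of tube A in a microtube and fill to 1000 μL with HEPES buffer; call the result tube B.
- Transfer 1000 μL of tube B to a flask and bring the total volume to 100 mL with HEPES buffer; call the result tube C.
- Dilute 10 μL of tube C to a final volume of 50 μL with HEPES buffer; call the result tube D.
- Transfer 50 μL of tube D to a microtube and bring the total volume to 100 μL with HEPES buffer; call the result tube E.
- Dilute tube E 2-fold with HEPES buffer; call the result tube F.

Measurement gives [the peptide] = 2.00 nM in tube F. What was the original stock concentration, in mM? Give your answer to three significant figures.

8.00 mM

Step 1: 100-fold → factor 100
Step 2: 50 μL brought to 1000 μL → factor 1000/50 = 20
Step 3: 1000 μL brought to 100 mL → factor 1 × 10^5/1000 = 100
Step 4: 10 μL brought to 50 μL → factor 50/10 = 5
Step 5: 50 μL brought to 100 μL → factor 100/50 = 2
Step 6: 2-fold → factor 2
Overall dilution factor = 100 × 20 × 100 × 5 × 2 × 2 = 4 × 10^6
Stock = 2.00 nM × 4 × 10^6 = 8.000 × 10^6 nM = 8.00 mM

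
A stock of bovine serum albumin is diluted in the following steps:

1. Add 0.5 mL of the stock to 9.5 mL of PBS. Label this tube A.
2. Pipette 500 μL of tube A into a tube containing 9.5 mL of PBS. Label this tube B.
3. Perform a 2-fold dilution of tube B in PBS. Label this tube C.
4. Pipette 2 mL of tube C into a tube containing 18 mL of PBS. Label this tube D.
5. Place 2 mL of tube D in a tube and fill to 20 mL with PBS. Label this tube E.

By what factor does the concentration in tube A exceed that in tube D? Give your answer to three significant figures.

Step 1: 0.5 mL + 9.5 mL = 10 mL total → factor 10/0.5 = 20
Step 2: 500 μL + 9.5 mL = 10000 μL total → factor 10000/500 = 20
Step 3: 2-fold → factor 2
Step 4: 2 mL + 18 mL = 20 mL total → factor 20/2 = 10
Dilution factor to tube A = 20; to tube D = 8000
[tube A]/[tube D] = (factor to tube D)/(factor to tube A) = 8000/20 = 400

400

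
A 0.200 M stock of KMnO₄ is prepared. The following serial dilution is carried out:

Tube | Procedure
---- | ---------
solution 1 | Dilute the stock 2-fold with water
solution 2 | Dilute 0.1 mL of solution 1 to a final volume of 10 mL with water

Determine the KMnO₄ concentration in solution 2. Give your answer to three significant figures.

0.00100 M

Step 1: 2-fold → factor 2
Step 2: 0.1 mL brought to 10 mL → factor 10/0.1 = 100
Overall dilution factor = 2 × 100 = 200
Final = 0.200 M / 200 = 0.00100 M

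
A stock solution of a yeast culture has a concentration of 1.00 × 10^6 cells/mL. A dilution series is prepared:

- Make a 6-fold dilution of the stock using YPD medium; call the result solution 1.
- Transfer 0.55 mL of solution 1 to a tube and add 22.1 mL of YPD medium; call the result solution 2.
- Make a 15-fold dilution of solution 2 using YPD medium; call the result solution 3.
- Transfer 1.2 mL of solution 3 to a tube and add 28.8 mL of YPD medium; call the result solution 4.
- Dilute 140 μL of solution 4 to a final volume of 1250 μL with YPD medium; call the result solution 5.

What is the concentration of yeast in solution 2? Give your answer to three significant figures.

4.05 × 10^3 cells/mL

Step 1: 6-fold → factor 6
Step 2: 0.55 mL + 22.1 mL = 22.65 mL total → factor 22.65/0.55 = 41.182
Dilution factor through solution 2 = 6 × 41.182 = 247.09
[solution 2] = 1.00 × 10^6 cells/mL / 247.09 = 4.05 × 10^3 cells/mL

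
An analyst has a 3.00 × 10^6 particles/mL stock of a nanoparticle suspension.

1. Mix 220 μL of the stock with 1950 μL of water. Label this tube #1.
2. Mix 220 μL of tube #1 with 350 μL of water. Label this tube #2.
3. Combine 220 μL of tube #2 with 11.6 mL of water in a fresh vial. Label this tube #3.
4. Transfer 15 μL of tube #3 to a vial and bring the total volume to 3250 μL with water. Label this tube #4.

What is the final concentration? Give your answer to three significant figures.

Step 1: 220 μL + 1950 μL = 2170 μL total → factor 2170/220 = 9.8636
Step 2: 220 μL + 350 μL = 570 μL total → factor 570/220 = 2.5909
Step 3: 220 μL + 11.6 mL = 11820 μL total → factor 11820/220 = 53.727
Step 4: 15 μL brought to 3250 μL → factor 3250/15 = 216.67
Overall dilution factor = 9.8636 × 2.5909 × 53.727 × 216.67 = 2.9749 × 10^5
Final = 3.00 × 10^6 particles/mL / 2.9749 × 10^5 = 10.1 particles/mL

10.1 particles/mL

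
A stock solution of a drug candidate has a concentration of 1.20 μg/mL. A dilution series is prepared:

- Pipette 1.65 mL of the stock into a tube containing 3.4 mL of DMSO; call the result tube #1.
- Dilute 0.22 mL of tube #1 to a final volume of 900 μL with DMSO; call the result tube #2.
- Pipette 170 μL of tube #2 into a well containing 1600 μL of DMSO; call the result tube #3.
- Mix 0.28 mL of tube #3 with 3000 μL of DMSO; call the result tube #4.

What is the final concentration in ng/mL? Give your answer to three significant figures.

0.786 ng/mL

Step 1: 1.65 mL + 3.4 mL = 5.05 mL total → factor 5.05/1.65 = 3.0606
Step 2: 0.22 mL brought to 900 μL → factor 0.9/0.22 = 4.0909
Step 3: 170 μL + 1600 μL = 1770 μL total → factor 1770/170 = 10.412
Step 4: 0.28 mL + 3000 μL = 3.28 mL total → factor 3.28/0.28 = 11.714
Overall dilution factor = 3.0606 × 4.0909 × 10.412 × 11.714 = 1527.1
Final = 1.20 μg/mL / 1527.1 = 0.0007858 μg/mL = 0.786 ng/mL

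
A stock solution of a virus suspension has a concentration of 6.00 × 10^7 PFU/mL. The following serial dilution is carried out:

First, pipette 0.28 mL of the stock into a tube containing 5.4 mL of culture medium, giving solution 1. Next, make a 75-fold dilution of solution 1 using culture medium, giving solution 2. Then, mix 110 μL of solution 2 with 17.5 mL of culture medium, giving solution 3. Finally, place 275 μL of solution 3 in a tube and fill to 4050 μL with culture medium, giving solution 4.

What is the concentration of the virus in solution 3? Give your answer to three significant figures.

246 PFU/mL

Step 1: 0.28 mL + 5.4 mL = 5.68 mL total → factor 5.68/0.28 = 20.286
Step 2: 75-fold → factor 75
Step 3: 110 μL + 17.5 mL = 17610 μL total → factor 17610/110 = 160.09
Dilution factor through solution 3 = 20.286 × 75 × 160.09 = 2.4357 × 10^5
[solution 3] = 6.00 × 10^7 PFU/mL / 2.4357 × 10^5 = 246 PFU/mL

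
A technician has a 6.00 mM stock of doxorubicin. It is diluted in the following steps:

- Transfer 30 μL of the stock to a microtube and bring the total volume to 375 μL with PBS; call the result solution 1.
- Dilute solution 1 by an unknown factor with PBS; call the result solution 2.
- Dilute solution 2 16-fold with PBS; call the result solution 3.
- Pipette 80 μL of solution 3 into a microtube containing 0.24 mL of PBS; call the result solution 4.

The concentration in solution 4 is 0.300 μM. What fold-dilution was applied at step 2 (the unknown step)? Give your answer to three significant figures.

Step 1: 30 μL brought to 375 μL → factor 375/30 = 12.5
Step 2: unknown factor x
Step 3: 16-fold → factor 16
Step 4: 80 μL + 0.24 mL = 320 μL total → factor 320/80 = 4
Product of known-step factors = 800
Overall factor = 6.00 mM / (0.300 μM) = 20000
x = 20000 / 800 = 25.0

25.0-fold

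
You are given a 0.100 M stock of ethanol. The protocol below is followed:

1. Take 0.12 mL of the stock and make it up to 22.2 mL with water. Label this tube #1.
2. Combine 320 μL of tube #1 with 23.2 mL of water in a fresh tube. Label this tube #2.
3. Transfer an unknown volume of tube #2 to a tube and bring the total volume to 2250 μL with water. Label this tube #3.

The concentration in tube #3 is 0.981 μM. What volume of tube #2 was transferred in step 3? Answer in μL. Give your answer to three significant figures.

300 μL

Step 1: 0.12 mL brought to 22.2 mL → factor 22.2/0.12 = 185
Step 2: 320 μL + 23.2 mL = 23520 μL total → factor 23520/320 = 73.5
Step 3: v brought to 2250 μL → factor = 2250 μL/v
Product of known-step factors = 13598
Overall factor = 0.100 M / (0.981 μM) = 1.0194 × 10^5
Step-3 factor = 1.0194 × 10^5 / 13598 = 7.4967
v = 2250 μL / 7.4967 = 300 μL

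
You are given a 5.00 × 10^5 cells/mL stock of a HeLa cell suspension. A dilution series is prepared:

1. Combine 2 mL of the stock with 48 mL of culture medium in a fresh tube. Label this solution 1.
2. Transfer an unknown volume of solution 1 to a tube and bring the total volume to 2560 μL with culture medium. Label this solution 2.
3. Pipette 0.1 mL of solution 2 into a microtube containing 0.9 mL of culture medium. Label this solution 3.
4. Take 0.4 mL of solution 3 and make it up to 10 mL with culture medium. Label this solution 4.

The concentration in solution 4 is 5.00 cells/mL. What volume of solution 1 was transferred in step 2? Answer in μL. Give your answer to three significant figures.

Step 1: 2 mL + 48 mL = 50 mL total → factor 50/2 = 25
Step 2: v brought to 2560 μL → factor = 2560 μL/v
Step 3: 0.1 mL + 0.9 mL = 1 mL total → factor 1/0.1 = 10
Step 4: 0.4 mL brought to 10 mL → factor 10/0.4 = 25
Product of known-step factors = 6250
Overall factor = 5.00 × 10^5 cells/mL / (5.00 cells/mL) = 1 × 10^5
Step-2 factor = 1 × 10^5 / 6250 = 16
v = 2560 μL / 16 = 160 μL

160 μL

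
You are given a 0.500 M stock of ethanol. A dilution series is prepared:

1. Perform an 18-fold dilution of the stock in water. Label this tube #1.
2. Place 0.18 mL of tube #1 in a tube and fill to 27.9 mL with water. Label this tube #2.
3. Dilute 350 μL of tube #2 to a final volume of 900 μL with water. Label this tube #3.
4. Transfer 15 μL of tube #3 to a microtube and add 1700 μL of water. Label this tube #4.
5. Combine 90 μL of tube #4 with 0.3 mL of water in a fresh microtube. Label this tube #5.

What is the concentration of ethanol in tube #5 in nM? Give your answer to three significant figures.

141 nM

Step 1: 18-fold → factor 18
Step 2: 0.18 mL brought to 27.9 mL → factor 27.9/0.18 = 155
Step 3: 350 μL brought to 900 μL → factor 900/350 = 2.5714
Step 4: 15 μL + 1700 μL = 1715 μL total → factor 1715/15 = 114.33
Step 5: 90 μL + 0.3 mL = 390 μL total → factor 390/90 = 4.3333
Overall dilution factor = 18 × 155 × 2.5714 × 114.33 × 4.3333 = 3.5545 × 10^6
Final = 0.500 M / 3.5545 × 10^6 = 1.407 × 10^-7 M = 141 nM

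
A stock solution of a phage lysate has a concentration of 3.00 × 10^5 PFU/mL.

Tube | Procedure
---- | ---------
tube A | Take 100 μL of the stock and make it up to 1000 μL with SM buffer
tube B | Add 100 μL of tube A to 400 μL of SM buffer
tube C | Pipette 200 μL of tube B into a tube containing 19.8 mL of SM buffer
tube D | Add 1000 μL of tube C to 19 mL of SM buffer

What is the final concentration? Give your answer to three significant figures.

3.00 PFU/mL

Step 1: 100 μL brought to 1000 μL → factor 1000/100 = 10
Step 2: 100 μL + 400 μL = 500 μL total → factor 500/100 = 5
Step 3: 200 μL + 19.8 mL = 20000 μL total → factor 20000/200 = 100
Step 4: 1000 μL + 19 mL = 20000 μL total → factor 20000/1000 = 20
Overall dilution factor = 10 × 5 × 100 × 20 = 1 × 10^5
Final = 3.00 × 10^5 PFU/mL / 1 × 10^5 = 3.00 PFU/mL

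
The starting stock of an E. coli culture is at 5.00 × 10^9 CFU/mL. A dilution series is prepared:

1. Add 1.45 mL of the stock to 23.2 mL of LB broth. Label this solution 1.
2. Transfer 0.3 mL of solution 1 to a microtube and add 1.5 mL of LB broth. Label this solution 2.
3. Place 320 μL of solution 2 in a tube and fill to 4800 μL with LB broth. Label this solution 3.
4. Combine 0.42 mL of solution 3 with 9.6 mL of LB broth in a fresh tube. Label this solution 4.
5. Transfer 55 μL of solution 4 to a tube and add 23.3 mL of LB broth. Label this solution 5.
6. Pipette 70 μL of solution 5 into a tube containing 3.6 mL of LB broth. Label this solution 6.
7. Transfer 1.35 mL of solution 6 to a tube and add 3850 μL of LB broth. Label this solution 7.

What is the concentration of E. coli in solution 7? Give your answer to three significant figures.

Step 1: 1.45 mL + 23.2 mL = 24.65 mL total → factor 24.65/1.45 = 17
Step 2: 0.3 mL + 1.5 mL = 1.8 mL total → factor 1.8/0.3 = 6
Step 3: 320 μL brought to 4800 μL → factor 4800/320 = 15
Step 4: 0.42 mL + 9.6 mL = 10.02 mL total → factor 10.02/0.42 = 23.857
Step 5: 55 μL + 23.3 mL = 23355 μL total → factor 23355/55 = 424.64
Step 6: 70 μL + 3.6 mL = 3670 μL total → factor 3670/70 = 52.429
Step 7: 1.35 mL + 3850 μL = 5.2 mL total → factor 5.2/1.35 = 3.8519
Overall dilution factor = 17 × 6 × 15 × 23.857 × 424.64 × 52.429 × 3.8519 = 3.1301 × 10^9
Final = 5.00 × 10^9 CFU/mL / 3.1301 × 10^9 = 1.60 CFU/mL

1.60 CFU/mL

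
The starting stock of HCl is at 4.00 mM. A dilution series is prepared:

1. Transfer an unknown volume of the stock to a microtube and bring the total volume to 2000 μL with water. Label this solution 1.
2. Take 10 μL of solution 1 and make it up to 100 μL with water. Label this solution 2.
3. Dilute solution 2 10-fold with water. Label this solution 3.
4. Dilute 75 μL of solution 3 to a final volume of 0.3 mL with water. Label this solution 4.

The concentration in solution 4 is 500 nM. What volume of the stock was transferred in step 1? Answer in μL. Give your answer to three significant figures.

Step 1: v brought to 2000 μL → factor = 2000 μL/v
Step 2: 10 μL brought to 100 μL → factor 100/10 = 10
Step 3: 10-fold → factor 10
Step 4: 75 μL brought to 0.3 mL → factor 300/75 = 4
Product of known-step factors = 400
Overall factor = 4.00 mM / (500 nM) = 8000
Step-1 factor = 8000 / 400 = 20
v = 2000 μL / 20 = 100 μL

100 μL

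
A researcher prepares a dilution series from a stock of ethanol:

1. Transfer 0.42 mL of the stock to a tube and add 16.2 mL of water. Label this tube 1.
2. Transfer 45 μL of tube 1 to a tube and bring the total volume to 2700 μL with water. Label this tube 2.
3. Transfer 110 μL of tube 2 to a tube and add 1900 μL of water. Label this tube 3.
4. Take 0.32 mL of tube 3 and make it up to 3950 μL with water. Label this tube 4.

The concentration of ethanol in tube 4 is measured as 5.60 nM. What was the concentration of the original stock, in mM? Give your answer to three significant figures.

Step 1: 0.42 mL + 16.2 mL = 16.62 mL total → factor 16.62/0.42 = 39.571
Step 2: 45 μL brought to 2700 μL → factor 2700/45 = 60
Step 3: 110 μL + 1900 μL = 2010 μL total → factor 2010/110 = 18.273
Step 4: 0.32 mL brought to 3950 μL → factor 3.95/0.32 = 12.344
Overall dilution factor = 39.571 × 60 × 18.273 × 12.344 = 5.3553 × 10^5
Stock = 5.60 nM × 5.3553 × 10^5 = 2.999 × 10^6 nM = 3.00 mM

3.00 mM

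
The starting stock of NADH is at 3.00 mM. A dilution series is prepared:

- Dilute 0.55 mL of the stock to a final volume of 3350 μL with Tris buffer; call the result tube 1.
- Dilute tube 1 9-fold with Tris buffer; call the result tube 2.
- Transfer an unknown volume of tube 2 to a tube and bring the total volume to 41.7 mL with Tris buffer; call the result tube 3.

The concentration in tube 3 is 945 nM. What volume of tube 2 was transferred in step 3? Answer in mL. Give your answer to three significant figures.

0.720 mL

Step 1: 0.55 mL brought to 3350 μL → factor 3.35/0.55 = 6.0909
Step 2: 9-fold → factor 9
Step 3: v brought to 41.7 mL → factor = 41.7 mL/v
Product of known-step factors = 54.818
Overall factor = 3.00 mM / (945 nM) = 3174.6
Step-3 factor = 3174.6 / 54.818 = 57.912
v = 41.7 mL / 57.912 = 0.720 mL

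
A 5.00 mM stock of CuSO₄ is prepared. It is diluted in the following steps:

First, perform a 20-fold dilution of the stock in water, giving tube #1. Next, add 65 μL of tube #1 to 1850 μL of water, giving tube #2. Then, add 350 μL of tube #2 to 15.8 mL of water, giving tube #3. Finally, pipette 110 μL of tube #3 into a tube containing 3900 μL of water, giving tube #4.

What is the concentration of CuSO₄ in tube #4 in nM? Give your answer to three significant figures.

5.04 nM

Step 1: 20-fold → factor 20
Step 2: 65 μL + 1850 μL = 1915 μL total → factor 1915/65 = 29.462
Step 3: 350 μL + 15.8 mL = 16150 μL total → factor 16150/350 = 46.143
Step 4: 110 μL + 3900 μL = 4010 μL total → factor 4010/110 = 36.455
Overall dilution factor = 20 × 29.462 × 46.143 × 36.455 = 9.9116 × 10^5
Final = 5.00 mM / 9.9116 × 10^5 = 5.045 × 10^-6 mM = 5.04 nM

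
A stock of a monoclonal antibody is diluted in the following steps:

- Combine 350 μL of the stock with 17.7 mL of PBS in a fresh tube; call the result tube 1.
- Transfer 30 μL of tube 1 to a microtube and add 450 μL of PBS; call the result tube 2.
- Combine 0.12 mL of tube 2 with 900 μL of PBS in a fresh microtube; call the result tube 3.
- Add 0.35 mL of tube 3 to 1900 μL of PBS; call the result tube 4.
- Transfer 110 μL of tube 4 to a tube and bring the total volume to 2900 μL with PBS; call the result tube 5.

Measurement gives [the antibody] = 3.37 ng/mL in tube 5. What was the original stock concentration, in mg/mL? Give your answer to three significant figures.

4.01 mg/mL

Step 1: 350 μL + 17.7 mL = 18050 μL total → factor 18050/350 = 51.571
Step 2: 30 μL + 450 μL = 480 μL total → factor 480/30 = 16
Step 3: 0.12 mL + 900 μL = 1.02 mL total → factor 1.02/0.12 = 8.5
Step 4: 0.35 mL + 1900 μL = 2.25 mL total → factor 2.25/0.35 = 6.4286
Step 5: 110 μL brought to 2900 μL → factor 2900/110 = 26.364
Overall dilution factor = 51.571 × 16 × 8.5 × 6.4286 × 26.364 = 1.1887 × 10^6
Stock = 3.37 ng/mL × 1.1887 × 10^6 = 4.006 × 10^6 ng/mL = 4.01 mg/mL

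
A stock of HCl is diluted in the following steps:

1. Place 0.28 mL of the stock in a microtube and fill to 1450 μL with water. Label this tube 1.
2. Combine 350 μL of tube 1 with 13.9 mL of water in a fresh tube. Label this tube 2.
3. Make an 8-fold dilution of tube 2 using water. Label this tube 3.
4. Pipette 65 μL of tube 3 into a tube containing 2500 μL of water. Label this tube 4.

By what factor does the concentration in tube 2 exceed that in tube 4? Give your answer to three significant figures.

Step 1: 0.28 mL brought to 1450 μL → factor 1.45/0.28 = 5.1786
Step 2: 350 μL + 13.9 mL = 14250 μL total → factor 14250/350 = 40.714
Step 3: 8-fold → factor 8
Step 4: 65 μL + 2500 μL = 2565 μL total → factor 2565/65 = 39.462
Dilution factor to tube 2 = 210.84; to tube 4 = 66561
[tube 2]/[tube 4] = (factor to tube 4)/(factor to tube 2) = 66561/210.84 = 316

316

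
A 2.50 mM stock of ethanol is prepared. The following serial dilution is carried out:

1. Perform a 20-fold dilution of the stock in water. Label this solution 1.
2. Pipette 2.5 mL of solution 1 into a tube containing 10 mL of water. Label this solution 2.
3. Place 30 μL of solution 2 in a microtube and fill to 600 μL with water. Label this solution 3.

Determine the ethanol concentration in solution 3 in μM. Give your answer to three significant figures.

1.25 μM

Step 1: 20-fold → factor 20
Step 2: 2.5 mL + 10 mL = 12.5 mL total → factor 12.5/2.5 = 5
Step 3: 30 μL brought to 600 μL → factor 600/30 = 20
Overall dilution factor = 20 × 5 × 20 = 2000
Final = 2.50 mM / 2000 = 0.001250 mM = 1.25 μM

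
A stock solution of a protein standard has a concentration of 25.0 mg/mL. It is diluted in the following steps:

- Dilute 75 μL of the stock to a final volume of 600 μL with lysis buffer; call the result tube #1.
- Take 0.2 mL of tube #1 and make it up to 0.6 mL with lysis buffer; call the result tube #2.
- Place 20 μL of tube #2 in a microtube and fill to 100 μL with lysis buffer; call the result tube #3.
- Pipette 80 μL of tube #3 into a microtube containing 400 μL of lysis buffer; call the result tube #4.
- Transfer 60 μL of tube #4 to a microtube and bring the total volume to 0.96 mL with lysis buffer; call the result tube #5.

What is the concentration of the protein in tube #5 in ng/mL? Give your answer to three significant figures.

2.17 × 10^3 ng/mL

Step 1: 75 μL brought to 600 μL → factor 600/75 = 8
Step 2: 0.2 mL brought to 0.6 mL → factor 0.6/0.2 = 3
Step 3: 20 μL brought to 100 μL → factor 100/20 = 5
Step 4: 80 μL + 400 μL = 480 μL total → factor 480/80 = 6
Step 5: 60 μL brought to 0.96 mL → factor 960/60 = 16
Overall dilution factor = 8 × 3 × 5 × 6 × 16 = 11520
Final = 25.0 mg/mL / 11520 = 0.002170 mg/mL = 2.17 × 10^3 ng/mL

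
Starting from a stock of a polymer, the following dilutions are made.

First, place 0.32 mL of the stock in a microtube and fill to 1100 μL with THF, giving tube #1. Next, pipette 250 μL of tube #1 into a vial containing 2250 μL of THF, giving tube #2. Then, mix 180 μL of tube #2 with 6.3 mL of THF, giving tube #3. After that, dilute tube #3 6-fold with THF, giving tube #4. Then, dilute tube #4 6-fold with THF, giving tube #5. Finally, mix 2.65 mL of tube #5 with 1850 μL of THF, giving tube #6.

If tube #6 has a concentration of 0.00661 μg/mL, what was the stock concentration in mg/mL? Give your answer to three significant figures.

Step 1: 0.32 mL brought to 1100 μL → factor 1.1/0.32 = 3.4375
Step 2: 250 μL + 2250 μL = 2500 μL total → factor 2500/250 = 10
Step 3: 180 μL + 6.3 mL = 6480 μL total → factor 6480/180 = 36
Step 4: 6-fold → factor 6
Step 5: 6-fold → factor 6
Step 6: 2.65 mL + 1850 μL = 4.5 mL total → factor 4.5/2.65 = 1.6981
Overall dilution factor = 3.4375 × 10 × 36 × 6 × 6 × 1.6981 = 75651
Stock = 0.00661 μg/mL × 75651 = 500.1 μg/mL = 0.500 mg/mL

0.500 mg/mL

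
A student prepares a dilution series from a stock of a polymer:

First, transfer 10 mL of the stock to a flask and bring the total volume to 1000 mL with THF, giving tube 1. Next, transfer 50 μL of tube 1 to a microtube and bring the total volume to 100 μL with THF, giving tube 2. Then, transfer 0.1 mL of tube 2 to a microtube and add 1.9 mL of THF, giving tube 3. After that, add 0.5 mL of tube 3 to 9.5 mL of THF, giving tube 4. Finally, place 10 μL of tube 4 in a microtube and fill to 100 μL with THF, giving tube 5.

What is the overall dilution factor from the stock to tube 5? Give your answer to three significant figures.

8.00 × 10^5

Step 1: 10 mL brought to 1000 mL → factor 1000/10 = 100
Step 2: 50 μL brought to 100 μL → factor 100/50 = 2
Step 3: 0.1 mL + 1.9 mL = 2 mL total → factor 2/0.1 = 20
Step 4: 0.5 mL + 9.5 mL = 10 mL total → factor 10/0.5 = 20
Step 5: 10 μL brought to 100 μL → factor 100/10 = 10
Overall dilution factor = 100 × 2 × 20 × 20 × 10 = 8 × 10^5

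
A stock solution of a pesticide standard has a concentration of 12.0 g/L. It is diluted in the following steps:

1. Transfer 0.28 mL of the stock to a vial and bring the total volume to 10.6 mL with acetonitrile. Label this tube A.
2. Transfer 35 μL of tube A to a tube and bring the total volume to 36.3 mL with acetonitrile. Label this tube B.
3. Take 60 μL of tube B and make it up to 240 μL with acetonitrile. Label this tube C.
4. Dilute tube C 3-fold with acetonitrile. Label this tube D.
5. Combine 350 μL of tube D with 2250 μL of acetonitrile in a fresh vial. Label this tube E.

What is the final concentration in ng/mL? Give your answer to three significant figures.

3.43 ng/mL

Step 1: 0.28 mL brought to 10.6 mL → factor 10.6/0.28 = 37.857
Step 2: 35 μL brought to 36.3 mL → factor 36300/35 = 1037.1
Step 3: 60 μL brought to 240 μL → factor 240/60 = 4
Step 4: 3-fold → factor 3
Step 5: 350 μL + 2250 μL = 2600 μL total → factor 2600/350 = 7.4286
Overall dilution factor = 37.857 × 1037.1 × 4 × 3 × 7.4286 = 3.5 × 10^6
Final = 12.0 g/L / 3.5 × 10^6 = 3.429 × 10^-6 g/L = 3.43 ng/mL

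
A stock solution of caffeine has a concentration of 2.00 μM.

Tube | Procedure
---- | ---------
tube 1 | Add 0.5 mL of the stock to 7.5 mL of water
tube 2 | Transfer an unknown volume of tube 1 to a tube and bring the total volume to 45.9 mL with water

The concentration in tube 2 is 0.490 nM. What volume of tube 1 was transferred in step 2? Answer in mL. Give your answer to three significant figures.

0.180 mL

Step 1: 0.5 mL + 7.5 mL = 8 mL total → factor 8/0.5 = 16
Step 2: v brought to 45.9 mL → factor = 45.9 mL/v
Product of known-step factors = 16
Overall factor = 2.00 μM / (0.490 nM) = 4081.6
Step-2 factor = 4081.6 / 16 = 255.1
v = 45.9 mL / 255.1 = 0.180 mL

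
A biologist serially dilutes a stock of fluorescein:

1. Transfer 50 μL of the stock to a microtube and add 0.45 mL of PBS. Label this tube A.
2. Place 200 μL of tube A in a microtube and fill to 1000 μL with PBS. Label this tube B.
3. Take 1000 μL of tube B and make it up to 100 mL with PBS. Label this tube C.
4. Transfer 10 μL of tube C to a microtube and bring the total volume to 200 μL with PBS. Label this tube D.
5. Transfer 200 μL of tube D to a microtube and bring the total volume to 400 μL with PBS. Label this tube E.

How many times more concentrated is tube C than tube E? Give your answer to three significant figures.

Step 1: 50 μL + 0.45 mL = 500 μL total → factor 500/50 = 10
Step 2: 200 μL brought to 1000 μL → factor 1000/200 = 5
Step 3: 1000 μL brought to 100 mL → factor 1 × 10^5/1000 = 100
Step 4: 10 μL brought to 200 μL → factor 200/10 = 20
Step 5: 200 μL brought to 400 μL → factor 400/200 = 2
Dilution factor to tube C = 5000; to tube E = 2 × 10^5
[tube C]/[tube E] = (factor to tube E)/(factor to tube C) = 2 × 10^5/5000 = 40.0

40.0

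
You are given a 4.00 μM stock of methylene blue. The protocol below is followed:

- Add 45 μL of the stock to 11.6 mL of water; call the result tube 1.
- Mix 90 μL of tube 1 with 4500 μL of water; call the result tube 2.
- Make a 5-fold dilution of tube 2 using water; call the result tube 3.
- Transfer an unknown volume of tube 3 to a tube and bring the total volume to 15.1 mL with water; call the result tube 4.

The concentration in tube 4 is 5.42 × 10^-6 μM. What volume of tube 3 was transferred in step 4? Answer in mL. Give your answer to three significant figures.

1.35 mL

Step 1: 45 μL + 11.6 mL = 11645 μL total → factor 11645/45 = 258.78
Step 2: 90 μL + 4500 μL = 4590 μL total → factor 4590/90 = 51
Step 3: 5-fold → factor 5
Step 4: v brought to 15.1 mL → factor = 15.1 mL/v
Product of known-step factors = 65988
Overall factor = 4.00 μM / (5.42 × 10^-6 μM) = 7.3801 × 10^5
Step-4 factor = 7.3801 × 10^5 / 65988 = 11.184
v = 15.1 mL / 11.184 = 1.35 mL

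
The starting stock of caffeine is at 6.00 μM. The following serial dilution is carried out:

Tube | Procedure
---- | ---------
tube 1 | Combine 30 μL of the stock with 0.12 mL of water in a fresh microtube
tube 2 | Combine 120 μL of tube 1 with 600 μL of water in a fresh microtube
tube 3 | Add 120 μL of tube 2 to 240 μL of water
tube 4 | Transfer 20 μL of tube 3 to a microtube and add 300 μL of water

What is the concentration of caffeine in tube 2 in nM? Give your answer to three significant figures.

Step 1: 30 μL + 0.12 mL = 150 μL total → factor 150/30 = 5
Step 2: 120 μL + 600 μL = 720 μL total → factor 720/120 = 6
Dilution factor through tube 2 = 5 × 6 = 30
[tube 2] = 6.00 μM / 30 = 0.2000 μM = 200 nM

200 nM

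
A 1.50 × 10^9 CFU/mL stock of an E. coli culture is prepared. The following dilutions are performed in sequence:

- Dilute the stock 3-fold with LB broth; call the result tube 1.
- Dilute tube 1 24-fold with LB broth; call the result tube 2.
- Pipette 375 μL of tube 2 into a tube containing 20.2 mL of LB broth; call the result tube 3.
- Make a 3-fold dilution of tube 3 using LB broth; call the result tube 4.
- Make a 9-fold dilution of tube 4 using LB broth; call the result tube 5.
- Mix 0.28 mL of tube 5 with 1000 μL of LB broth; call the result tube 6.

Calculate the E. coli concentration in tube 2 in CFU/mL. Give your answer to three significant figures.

Step 1: 3-fold → factor 3
Step 2: 24-fold → factor 24
Dilution factor through tube 2 = 3 × 24 = 72
[tube 2] = 1.50 × 10^9 CFU/mL / 72 = 2.08 × 10^7 CFU/mL

2.08 × 10^7 CFU/mL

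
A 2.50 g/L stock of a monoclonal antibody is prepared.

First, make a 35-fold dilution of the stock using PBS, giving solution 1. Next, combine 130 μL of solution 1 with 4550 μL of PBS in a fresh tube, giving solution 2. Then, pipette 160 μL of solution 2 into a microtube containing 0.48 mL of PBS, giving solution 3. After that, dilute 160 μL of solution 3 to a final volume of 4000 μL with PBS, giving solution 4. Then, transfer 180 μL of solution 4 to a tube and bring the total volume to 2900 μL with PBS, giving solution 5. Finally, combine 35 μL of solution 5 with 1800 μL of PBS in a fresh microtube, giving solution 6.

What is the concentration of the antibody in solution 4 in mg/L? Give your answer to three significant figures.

Step 1: 35-fold → factor 35
Step 2: 130 μL + 4550 μL = 4680 μL total → factor 4680/130 = 36
Step 3: 160 μL + 0.48 mL = 640 μL total → factor 640/160 = 4
Step 4: 160 μL brought to 4000 μL → factor 4000/160 = 25
Dilution factor through solution 4 = 35 × 36 × 4 × 25 = 1.26 × 10^5
[solution 4] = 2.50 g/L / 1.26 × 10^5 = 1.984 × 10^-5 g/L = 0.0198 mg/L

0.0198 mg/L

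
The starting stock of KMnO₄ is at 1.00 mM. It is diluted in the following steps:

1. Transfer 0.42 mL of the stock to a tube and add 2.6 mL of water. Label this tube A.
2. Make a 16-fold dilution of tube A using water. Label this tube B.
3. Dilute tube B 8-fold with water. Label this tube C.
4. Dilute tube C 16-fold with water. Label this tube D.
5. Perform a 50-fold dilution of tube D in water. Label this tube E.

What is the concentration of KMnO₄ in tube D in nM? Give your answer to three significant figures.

Step 1: 0.42 mL + 2.6 mL = 3.02 mL total → factor 3.02/0.42 = 7.1905
Step 2: 16-fold → factor 16
Step 3: 8-fold → factor 8
Step 4: 16-fold → factor 16
Dilution factor through tube D = 7.1905 × 16 × 8 × 16 = 14726
[tube D] = 1.00 mM / 14726 = 6.791 × 10^-5 mM = 67.9 nM

67.9 nM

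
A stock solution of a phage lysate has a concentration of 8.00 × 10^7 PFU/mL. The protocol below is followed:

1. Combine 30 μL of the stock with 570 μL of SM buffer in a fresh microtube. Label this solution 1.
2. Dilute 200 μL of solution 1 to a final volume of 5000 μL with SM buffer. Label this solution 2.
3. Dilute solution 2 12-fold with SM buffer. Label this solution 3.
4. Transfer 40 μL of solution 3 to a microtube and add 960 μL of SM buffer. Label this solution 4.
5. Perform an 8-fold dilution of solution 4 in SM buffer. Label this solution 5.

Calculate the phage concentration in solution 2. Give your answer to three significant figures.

1.60 × 10^5 PFU/mL

Step 1: 30 μL + 570 μL = 600 μL total → factor 600/30 = 20
Step 2: 200 μL brought to 5000 μL → factor 5000/200 = 25
Dilution factor through solution 2 = 20 × 25 = 500
[solution 2] = 8.00 × 10^7 PFU/mL / 500 = 1.60 × 10^5 PFU/mL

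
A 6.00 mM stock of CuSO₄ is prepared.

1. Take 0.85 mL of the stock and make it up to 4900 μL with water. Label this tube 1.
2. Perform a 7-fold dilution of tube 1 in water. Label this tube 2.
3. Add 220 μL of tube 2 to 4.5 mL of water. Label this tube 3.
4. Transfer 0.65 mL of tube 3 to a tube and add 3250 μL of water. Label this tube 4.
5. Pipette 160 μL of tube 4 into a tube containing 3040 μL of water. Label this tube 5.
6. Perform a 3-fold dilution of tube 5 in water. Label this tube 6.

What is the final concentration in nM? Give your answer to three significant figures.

Step 1: 0.85 mL brought to 4900 μL → factor 4.9/0.85 = 5.7647
Step 2: 7-fold → factor 7
Step 3: 220 μL + 4.5 mL = 4720 μL total → factor 4720/220 = 21.455
Step 4: 0.65 mL + 3250 μL = 3.9 mL total → factor 3.9/0.65 = 6
Step 5: 160 μL + 3040 μL = 3200 μL total → factor 3200/160 = 20
Step 6: 3-fold → factor 3
Overall dilution factor = 5.7647 × 7 × 21.455 × 6 × 20 × 3 = 3.1167 × 10^5
Final = 6.00 mM / 3.1167 × 10^5 = 1.925 × 10^-5 mM = 19.3 nM

19.3 nM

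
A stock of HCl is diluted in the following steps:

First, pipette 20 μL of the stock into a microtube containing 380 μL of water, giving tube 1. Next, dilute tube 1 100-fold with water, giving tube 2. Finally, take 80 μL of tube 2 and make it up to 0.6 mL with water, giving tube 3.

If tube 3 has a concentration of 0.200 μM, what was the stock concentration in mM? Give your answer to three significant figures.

Step 1: 20 μL + 380 μL = 400 μL total → factor 400/20 = 20
Step 2: 100-fold → factor 100
Step 3: 80 μL brought to 0.6 mL → factor 600/80 = 7.5
Overall dilution factor = 20 × 100 × 7.5 = 15000
Stock = 0.200 μM × 15000 = 3000 μM = 3.00 mM

3.00 mM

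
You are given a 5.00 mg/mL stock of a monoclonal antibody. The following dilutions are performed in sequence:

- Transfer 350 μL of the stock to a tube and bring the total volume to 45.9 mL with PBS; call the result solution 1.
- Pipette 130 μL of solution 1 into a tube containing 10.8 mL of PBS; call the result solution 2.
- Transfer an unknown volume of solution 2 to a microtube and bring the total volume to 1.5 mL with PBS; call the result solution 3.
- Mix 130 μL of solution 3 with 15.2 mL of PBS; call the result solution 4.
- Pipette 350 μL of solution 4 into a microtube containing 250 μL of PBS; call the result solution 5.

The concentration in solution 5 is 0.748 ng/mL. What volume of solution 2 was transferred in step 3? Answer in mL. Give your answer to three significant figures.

0.500 mL

Step 1: 350 μL brought to 45.9 mL → factor 45900/350 = 131.14
Step 2: 130 μL + 10.8 mL = 10930 μL total → factor 10930/130 = 84.077
Step 3: v brought to 1.5 mL → factor = 1.5 mL/v
Step 4: 130 μL + 15.2 mL = 15330 μL total → factor 15330/130 = 117.92
Step 5: 350 μL + 250 μL = 600 μL total → factor 600/350 = 1.7143
Product of known-step factors = 2.229 × 10^6
Overall factor = 5.00 mg/mL / (0.748 ng/mL) = 6.6845 × 10^6
Step-3 factor = 6.6845 × 10^6 / 2.229 × 10^6 = 2.9989
v = 1.5 mL / 2.9989 = 0.500 mL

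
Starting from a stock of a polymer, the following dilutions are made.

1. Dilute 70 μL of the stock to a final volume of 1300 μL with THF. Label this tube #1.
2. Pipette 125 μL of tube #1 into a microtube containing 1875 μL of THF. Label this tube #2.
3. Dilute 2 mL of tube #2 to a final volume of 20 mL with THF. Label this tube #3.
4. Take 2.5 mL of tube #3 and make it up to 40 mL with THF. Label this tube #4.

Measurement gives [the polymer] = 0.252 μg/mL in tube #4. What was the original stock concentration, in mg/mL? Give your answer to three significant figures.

12.0 mg/mL

Step 1: 70 μL brought to 1300 μL → factor 1300/70 = 18.571
Step 2: 125 μL + 1875 μL = 2000 μL total → factor 2000/125 = 16
Step 3: 2 mL brought to 20 mL → factor 20/2 = 10
Step 4: 2.5 mL brought to 40 mL → factor 40/2.5 = 16
Overall dilution factor = 18.571 × 16 × 10 × 16 = 47543
Stock = 0.252 μg/mL × 47543 = 1.198 × 10^4 μg/mL = 12.0 mg/mL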